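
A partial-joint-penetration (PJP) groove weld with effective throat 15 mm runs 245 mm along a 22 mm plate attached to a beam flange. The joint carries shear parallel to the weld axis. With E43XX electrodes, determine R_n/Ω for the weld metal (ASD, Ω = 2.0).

E43XX → F_EXX = 430 MPa.
Effective throat (given) t_e = 15 mm.
A_we = 15 × 245 = 3675 mm².
F_nw = 0.6 F_EXX = 258 MPa.
R_n/Ω = (258 × 3675) / 2.0 × 10⁻³ = 474.1 kN.

R_n/Ω ≈ 474 kN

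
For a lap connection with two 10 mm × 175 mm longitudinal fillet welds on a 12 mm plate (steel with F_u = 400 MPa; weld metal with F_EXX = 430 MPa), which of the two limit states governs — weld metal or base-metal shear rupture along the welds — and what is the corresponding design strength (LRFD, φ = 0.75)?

φR_n ≈ 479 kN (weld metal governs)

t_e = 0.707 × 10 = 7.07 mm; L = 350 mm.
Weld metal: φR_n = 0.75 × 0.6 × 430 × 7.07 × 350 × 10⁻³ = 478.8 kN.
Base metal (shear rupture): φR_n = 0.75 × 0.6 × 400 × 12 × 350 × 10⁻³ = 756 kN.
Governing: weld metal.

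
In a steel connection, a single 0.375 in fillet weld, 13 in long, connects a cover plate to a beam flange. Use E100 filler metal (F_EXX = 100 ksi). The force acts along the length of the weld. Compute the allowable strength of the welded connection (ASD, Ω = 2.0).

R_n/Ω ≈ 103 kip

Effective throat t_e = 0.707 × 0.375 = 0.2651 in.
Total length L = 13 in; A_we = 0.2651 × 13 = 3.447 in².
F_nw = 0.6 F_EXX = 0.6 × 100 = 60 ksi.
R_n = 60 × 3.447 = 206.8 kip; R_n/Ω = 206.8/2.0 = 103.4 kip.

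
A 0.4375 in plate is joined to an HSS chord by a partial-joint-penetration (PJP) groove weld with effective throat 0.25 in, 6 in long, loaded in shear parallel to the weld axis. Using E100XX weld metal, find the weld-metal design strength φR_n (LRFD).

E100XX → F_EXX = 100 ksi.
Effective throat (given) t_e = 0.25 in.
A_we = 0.25 × 6 = 1.5 in².
F_nw = 0.6 F_EXX = 60 ksi.
φR_n = 0.75 × 60 × 1.5 = 67.5 kips.

φR_n ≈ 67.5 kips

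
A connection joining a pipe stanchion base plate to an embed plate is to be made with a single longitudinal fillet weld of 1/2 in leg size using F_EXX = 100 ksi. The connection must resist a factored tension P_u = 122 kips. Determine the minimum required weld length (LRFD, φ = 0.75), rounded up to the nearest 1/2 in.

L = 8 in

Throat t_e = 0.707 × 0.5 = 0.3535 in.
φr_n = 0.75 × 0.6 × 100 × 0.3535 = 15.91 kips/in.
L_req = P_u / φr_n = 122 / 15.91 = 7.669 in total.
Round up → use L = 8 in.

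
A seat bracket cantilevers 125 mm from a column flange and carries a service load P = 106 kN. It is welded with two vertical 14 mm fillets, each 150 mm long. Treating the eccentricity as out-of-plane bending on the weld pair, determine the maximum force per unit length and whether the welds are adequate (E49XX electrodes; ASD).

f_max ≈ 1800 N/mm; NOT adequate

E49XX → F_EXX = 490 MPa.
L_w = 2 × 150 = 300 mm; section modulus (unit throat) S = 2 × L²/6 = 7500 mm².
Direct shear f_v = P/L_w = 106×10³/300 = 353.3 N/mm.
Moment M = P × e = 106×10³ × 125 = 13250000 N·mm; bending f_b = M/S = 1767 N/mm.
f_max = √(f_v² + f_b²) = √(353.3² + 1767²) = 1802 N/mm.
r_n/Ω = (1/2.0) × 0.6 × 490 × (0.707 × 14) = 1455 N/mm → NOT adequate.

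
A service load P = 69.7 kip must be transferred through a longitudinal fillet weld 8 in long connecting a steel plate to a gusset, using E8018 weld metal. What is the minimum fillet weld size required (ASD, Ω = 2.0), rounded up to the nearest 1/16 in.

w = 9/16 in

E80XX → F_EXX = 80 ksi.
Total weld length L = 8 in.
Required throat t_e = P × Ω / (0.6 F_EXX × L) = 69.7 × 2.0 / (0.6 × 80 × 8) = 0.363 in.
Required leg w = t_e / 0.707 = 0.5135 in → use 9/16 in.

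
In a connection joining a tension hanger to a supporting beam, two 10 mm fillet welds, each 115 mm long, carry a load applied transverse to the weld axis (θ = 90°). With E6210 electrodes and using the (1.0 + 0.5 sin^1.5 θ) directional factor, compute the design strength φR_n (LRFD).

φR_n ≈ 681 kN

E62XX → F_EXX = 620 MPa.
t_e = 0.707 × 10 = 7.07 mm; A_we = 7.07 × 230 = 1626 mm².
Directional factor: 1.0 + 0.5 sin^1.5(90°) = 1.5.
F_nw = 0.6 × 620 × 1.5 = 558 MPa.
φR_n = 0.75 × 558 × 1626 × 10⁻³ = 680.5 kN.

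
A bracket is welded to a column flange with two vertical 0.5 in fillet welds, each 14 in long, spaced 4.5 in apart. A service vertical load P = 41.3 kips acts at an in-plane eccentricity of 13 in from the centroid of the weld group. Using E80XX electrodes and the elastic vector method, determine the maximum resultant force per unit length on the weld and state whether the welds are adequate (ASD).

f_max ≈ 7.18 kip/in; adequate

E80XX → F_EXX = 80 ksi.
Total weld length L_w = 28 in. Treat welds as unit-width lines.
Polar moment about centroid: J = 2[d³/12 + d(b/2)²] = 2[14³/12 + 14×2.25²] = 599.1 in³.
Direct shear f_v = P/L_w = 41.3 / 28 = 1.475 kip/in (vertical).
Torsion M = P·e = 41.3 × 13 = 536.9 kip·in.
Critical point at (x, y) = (2.25, 7) from centroid. f_tx = M·y/J = 6.273 kip/in; f_ty = M·x/J = 2.016 kip/in.
Resultant f_max = √[f_tx² + (f_v + f_ty)²] = √[6.273² + (1.475 + 2.016)²] = 7.18 kip/in.
Capacity per unit length: r_n/Ω = (1/2.0) × 0.6 × 80 × (0.707 × 0.5) = 8.484 kip/in.
7.18 ≤ 8.484 → adequate.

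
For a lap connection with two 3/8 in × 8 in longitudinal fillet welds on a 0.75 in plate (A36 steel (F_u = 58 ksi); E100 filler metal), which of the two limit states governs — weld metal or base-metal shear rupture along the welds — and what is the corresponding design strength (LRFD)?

E100XX → F_EXX = 100 ksi.
t_e = 0.707 × 0.375 = 0.2651 in; L = 16 in.
Weld metal: φR_n = 0.75 × 0.6 × 100 × 0.2651 × 16 = 190.9 kips.
Base metal (shear rupture): φR_n = 0.75 × 0.6 × 58 × 0.75 × 16 = 313.2 kips.
Governing: weld metal.

φR_n ≈ 191 kips (weld metal governs)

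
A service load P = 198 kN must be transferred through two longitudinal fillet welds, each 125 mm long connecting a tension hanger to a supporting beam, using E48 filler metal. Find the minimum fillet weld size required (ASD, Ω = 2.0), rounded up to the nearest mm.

w = 8 mm

E48XX → F_EXX = 480 MPa.
Total weld length L = 250 mm.
Required throat t_e = P × Ω / (0.6 F_EXX × L) = 198 × 2.0 / (0.6 × 480 × 250 × 10⁻³) = 5.5 mm.
Required leg w = t_e / 0.707 = 7.779 mm → use 8 mm.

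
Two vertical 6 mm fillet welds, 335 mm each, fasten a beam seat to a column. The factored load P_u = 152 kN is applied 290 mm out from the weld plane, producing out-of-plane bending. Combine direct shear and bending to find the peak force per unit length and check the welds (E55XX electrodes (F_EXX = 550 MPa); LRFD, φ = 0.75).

L_w = 2 × 335 = 670 mm; section modulus (unit throat) S = 2 × L²/6 = 37410 mm².
Direct shear f_v = P/L_w = 152×10³/670 = 226.9 N/mm.
Moment M = P × e = 152×10³ × 290 = 44080000 N·mm; bending f_b = M/S = 1178 N/mm.
f_max = √(f_v² + f_b²) = √(226.9² + 1178²) = 1200 N/mm.
φr_n = 0.75 × 0.6 × 550 × (0.707 × 6) = 1050 N/mm → NOT adequate.

f_max ≈ 1200 N/mm; NOT adequate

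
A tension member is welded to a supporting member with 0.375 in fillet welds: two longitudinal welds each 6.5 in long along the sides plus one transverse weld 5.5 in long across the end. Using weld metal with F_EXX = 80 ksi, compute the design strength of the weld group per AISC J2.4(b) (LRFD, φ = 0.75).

φR_n ≈ 184 kip

t_e = 0.707 × 0.375 = 0.2651 in.
R_nwl = 0.6 × 80 × 0.2651 × 13 = 165.4 kip (longitudinal, 2 welds).
R_nwt = 0.6 × 80 × 0.2651 × 5.5 = 69.99 kip (transverse, base value).
(i) R_nwl + R_nwt = 235.4 kip; (ii) 0.85 R_nwl + 1.5 R_nwt = 245.6 kip.
R_n = max = 245.6 kip [governs: (ii)]; φR_n = 184.2 kip.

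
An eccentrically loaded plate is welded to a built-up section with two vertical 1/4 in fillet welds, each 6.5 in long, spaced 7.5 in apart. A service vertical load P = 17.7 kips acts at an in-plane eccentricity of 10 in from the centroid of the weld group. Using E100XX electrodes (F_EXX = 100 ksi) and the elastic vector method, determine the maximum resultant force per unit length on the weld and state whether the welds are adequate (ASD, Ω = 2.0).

f_max ≈ 4.95 kip/in; adequate

Total weld length L_w = 13 in. Treat welds as unit-width lines.
Polar moment about centroid: J = 2[d³/12 + d(b/2)²] = 2[6.5³/12 + 6.5×3.75²] = 228.6 in³.
Direct shear f_v = P/L_w = 17.7 / 13 = 1.362 kip/in (vertical).
Torsion M = P·e = 17.7 × 10 = 177 kip·in.
Critical point at (x, y) = (3.75, 3.25) from centroid. f_tx = M·y/J = 2.517 kip/in; f_ty = M·x/J = 2.904 kip/in.
Resultant f_max = √[f_tx² + (f_v + f_ty)²] = √[2.517² + (1.362 + 2.904)²] = 4.952 kip/in.
Capacity per unit length: r_n/Ω = (1/2.0) × 0.6 × 100 × (0.707 × 0.25) = 5.302 kip/in.
4.952 ≤ 5.302 → adequate.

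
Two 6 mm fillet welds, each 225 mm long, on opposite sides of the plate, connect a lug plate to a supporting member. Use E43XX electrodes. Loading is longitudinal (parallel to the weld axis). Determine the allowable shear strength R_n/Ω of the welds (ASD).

R_n/Ω ≈ 246 kN

E43XX → F_EXX = 430 MPa.
Effective throat t_e = 0.707 × 6 = 4.242 mm.
Total length L = 450 mm; A_we = 4.242 × 450 = 1909 mm².
F_nw = 0.6 F_EXX = 0.6 × 430 = 258 MPa.
R_n = 258 × 1909 × 10⁻³ = 492.5 kN; R_n/Ω = 492.5/2.0 = 246.2 kN.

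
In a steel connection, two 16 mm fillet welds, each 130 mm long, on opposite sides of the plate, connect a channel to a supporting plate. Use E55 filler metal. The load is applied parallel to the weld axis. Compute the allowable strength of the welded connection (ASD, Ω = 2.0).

E55XX → F_EXX = 550 MPa.
Effective throat t_e = 0.707 × 16 = 11.31 mm.
Total length L = 260 mm; A_we = 11.31 × 260 = 2941 mm².
F_nw = 0.6 F_EXX = 0.6 × 550 = 330 MPa.
R_n = 330 × 2941 × 10⁻³ = 970.6 kN; R_n/Ω = 970.6/2.0 = 485.3 kN.

R_n/Ω ≈ 485 kN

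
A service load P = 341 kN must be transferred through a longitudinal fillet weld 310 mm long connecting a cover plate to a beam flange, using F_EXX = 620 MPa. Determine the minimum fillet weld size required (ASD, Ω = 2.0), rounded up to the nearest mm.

Total weld length L = 310 mm.
Required throat t_e = P × Ω / (0.6 F_EXX × L) = 341 × 2.0 / (0.6 × 620 × 310 × 10⁻³) = 5.914 mm.
Required leg w = t_e / 0.707 = 8.365 mm → use 9 mm.

w = 9 mm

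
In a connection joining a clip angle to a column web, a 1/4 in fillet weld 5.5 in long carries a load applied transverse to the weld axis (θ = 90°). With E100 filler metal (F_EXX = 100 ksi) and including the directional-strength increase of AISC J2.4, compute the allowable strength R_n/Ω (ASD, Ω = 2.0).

t_e = 0.707 × 0.25 = 0.1767 in; A_we = 0.1767 × 5.5 = 0.9721 in².
Directional factor: 1.0 + 0.5 sin^1.5(90°) = 1.5.
F_nw = 0.6 × 100 × 1.5 = 90 ksi.
R_n/Ω = (90 × 0.9721) / 2.0 = 43.75 kips.

R_n/Ω ≈ 43.7 kips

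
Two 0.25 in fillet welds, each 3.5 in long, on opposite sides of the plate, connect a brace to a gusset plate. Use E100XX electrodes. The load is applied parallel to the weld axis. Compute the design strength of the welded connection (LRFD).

E100XX → F_EXX = 100 ksi.
Effective throat t_e = 0.707 × 0.25 = 0.1767 in.
Total length L = 7 in; A_we = 0.1767 × 7 = 1.237 in².
F_nw = 0.6 F_EXX = 0.6 × 100 = 60 ksi.
φR_n = 0.75 × 60 × 1.237 = 55.68 kips.

φR_n ≈ 55.7 kips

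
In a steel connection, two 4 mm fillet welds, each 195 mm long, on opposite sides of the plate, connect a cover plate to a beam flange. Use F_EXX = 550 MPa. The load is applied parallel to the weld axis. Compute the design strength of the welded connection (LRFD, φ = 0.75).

φR_n ≈ 273 kN

Effective throat t_e = 0.707 × 4 = 2.828 mm.
Total length L = 390 mm; A_we = 2.828 × 390 = 1103 mm².
F_nw = 0.6 F_EXX = 0.6 × 550 = 330 MPa.
φR_n = 0.75 × 330 × 1103 × 10⁻³ = 273 kN.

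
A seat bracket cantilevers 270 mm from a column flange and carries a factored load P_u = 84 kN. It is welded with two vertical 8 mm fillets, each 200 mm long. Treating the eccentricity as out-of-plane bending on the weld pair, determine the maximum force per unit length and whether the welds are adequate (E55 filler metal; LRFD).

f_max ≈ 1710 N/mm; NOT adequate

E55XX → F_EXX = 550 MPa.
L_w = 2 × 200 = 400 mm; section modulus (unit throat) S = 2 × L²/6 = 13330 mm².
Direct shear f_v = P/L_w = 84×10³/400 = 210 N/mm.
Moment M = P × e = 84×10³ × 270 = 22680000 N·mm; bending f_b = M/S = 1701 N/mm.
f_max = √(f_v² + f_b²) = √(210² + 1701²) = 1714 N/mm.
φr_n = 0.75 × 0.6 × 550 × (0.707 × 8) = 1400 N/mm → NOT adequate.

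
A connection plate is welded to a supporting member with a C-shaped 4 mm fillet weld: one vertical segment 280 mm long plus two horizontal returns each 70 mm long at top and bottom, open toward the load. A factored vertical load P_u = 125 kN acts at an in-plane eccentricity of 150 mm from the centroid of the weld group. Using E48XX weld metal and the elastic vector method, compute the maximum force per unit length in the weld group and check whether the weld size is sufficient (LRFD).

f_max ≈ 765 N/mm; NOT adequate

E48XX → F_EXX = 480 MPa.
Total weld length L_w = 420 mm. Treat welds as unit-width lines.
Centroid: x̄ = 2×70×35 / 420 = 11.67 mm from the vertical weld.
Polar moment about centroid: J = I_x + I_y = [280³/12 + 2×70×140²] + [280×11.67² + 2(70³/12 + 70×23.33²)] = 4745000 mm³.
Direct shear f_v = P/L_w = 125×10³ / 420 = 297.6 N/mm (vertical).
Torsion M = P·e = 125×10³ × 150 = 18750000 N·mm.
Critical point at (x, y) = (58.33, 140) from centroid. f_tx = M·y/J = 553.2 N/mm; f_ty = M·x/J = 230.5 N/mm.
Resultant f_max = √[f_tx² + (f_v + f_ty)²] = √[553.2² + (297.6 + 230.5)²] = 764.8 N/mm.
Capacity per unit length: φr_n = 0.75 × 0.6 × 480 × (0.707 × 4) = 610.8 N/mm.
764.8 > 610.8 → NOT adequate.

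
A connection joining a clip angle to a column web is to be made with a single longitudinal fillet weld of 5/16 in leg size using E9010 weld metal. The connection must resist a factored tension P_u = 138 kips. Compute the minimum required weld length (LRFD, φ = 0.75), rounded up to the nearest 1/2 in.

L = 15.5 in

E90XX → F_EXX = 90 ksi.
Throat t_e = 0.707 × 0.3125 = 0.2209 in.
φr_n = 0.75 × 0.6 × 90 × 0.2209 = 8.948 kips/in.
L_req = P_u / φr_n = 138 / 8.948 = 15.42 in total.
Round up → use L = 15.5 in.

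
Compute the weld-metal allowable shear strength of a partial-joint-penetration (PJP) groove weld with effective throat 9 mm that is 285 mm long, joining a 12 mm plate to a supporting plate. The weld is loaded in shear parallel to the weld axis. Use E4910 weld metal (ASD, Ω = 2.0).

R_n/Ω ≈ 377 kN

E49XX → F_EXX = 490 MPa.
Effective throat (given) t_e = 9 mm.
A_we = 9 × 285 = 2565 mm².
F_nw = 0.6 F_EXX = 294 MPa.
R_n/Ω = (294 × 2565) / 2.0 × 10⁻³ = 377.1 kN.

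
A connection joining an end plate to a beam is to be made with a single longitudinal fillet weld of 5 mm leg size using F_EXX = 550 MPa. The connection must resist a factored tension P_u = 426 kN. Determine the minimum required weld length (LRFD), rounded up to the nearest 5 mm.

Throat t_e = 0.707 × 5 = 3.535 mm.
φr_n = 0.75 × 0.6 × 550 × 3.535 × 10⁻³ = 0.8749 kN/mm.
L_req = P_u / φr_n = 426 / 0.8749 = 486.9 mm total.
Round up → use L = 490 mm.

L = 490 mm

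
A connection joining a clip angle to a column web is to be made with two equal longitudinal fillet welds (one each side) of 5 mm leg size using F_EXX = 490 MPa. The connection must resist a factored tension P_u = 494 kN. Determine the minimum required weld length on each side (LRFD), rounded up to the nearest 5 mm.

L = 320 mm on each side

Throat t_e = 0.707 × 5 = 3.535 mm.
φr_n = 0.75 × 0.6 × 490 × 3.535 × 10⁻³ = 0.7795 kN/mm.
L_req = P_u / φr_n = 494 / 0.7795 = 633.8 mm total.
Per side: 633.8 / 2 = 316.9 mm.
Round up → use L = 320 mm on each side.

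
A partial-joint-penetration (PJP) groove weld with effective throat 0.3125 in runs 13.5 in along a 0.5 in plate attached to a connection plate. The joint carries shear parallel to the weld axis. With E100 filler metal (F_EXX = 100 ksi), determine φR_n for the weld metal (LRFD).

φR_n ≈ 190 kips

Effective throat (given) t_e = 0.3125 in.
A_we = 0.3125 × 13.5 = 4.219 in².
F_nw = 0.6 F_EXX = 60 ksi.
φR_n = 0.75 × 60 × 4.219 = 189.8 kips.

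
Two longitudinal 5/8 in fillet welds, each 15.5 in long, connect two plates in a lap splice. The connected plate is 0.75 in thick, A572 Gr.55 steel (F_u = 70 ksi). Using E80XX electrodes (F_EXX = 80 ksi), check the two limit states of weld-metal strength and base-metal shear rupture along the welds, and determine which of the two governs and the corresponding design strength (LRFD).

φR_n ≈ 493 kip (weld metal governs)

t_e = 0.707 × 0.625 = 0.4419 in; L = 31 in.
Weld metal: φR_n = 0.75 × 0.6 × 80 × 0.4419 × 31 = 493.1 kip.
Base metal (shear rupture): φR_n = 0.75 × 0.6 × 70 × 0.75 × 31 = 732.4 kip.
Governing: weld metal.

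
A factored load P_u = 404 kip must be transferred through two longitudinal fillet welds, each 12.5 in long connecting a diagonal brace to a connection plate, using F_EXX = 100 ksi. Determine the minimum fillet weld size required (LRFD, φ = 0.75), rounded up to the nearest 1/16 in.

w = 9/16 in

Total weld length L = 25 in.
Required throat t_e = P_u / (φ × 0.6 F_EXX × L) = 404 / (0.75 × 0.6 × 100 × 25) = 0.3591 in.
Required leg w = t_e / 0.707 = 0.5079 in → use 9/16 in.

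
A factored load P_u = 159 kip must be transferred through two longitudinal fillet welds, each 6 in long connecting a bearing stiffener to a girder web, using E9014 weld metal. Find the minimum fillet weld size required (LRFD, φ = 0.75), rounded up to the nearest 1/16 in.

w = 1/2 in

E90XX → F_EXX = 90 ksi.
Total weld length L = 12 in.
Required throat t_e = P_u / (φ × 0.6 F_EXX × L) = 159 / (0.75 × 0.6 × 90 × 12) = 0.3272 in.
Required leg w = t_e / 0.707 = 0.4627 in → use 1/2 in.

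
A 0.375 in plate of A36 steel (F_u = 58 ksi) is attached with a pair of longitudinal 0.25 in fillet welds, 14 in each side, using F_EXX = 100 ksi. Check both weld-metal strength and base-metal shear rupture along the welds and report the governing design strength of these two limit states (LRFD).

t_e = 0.707 × 0.25 = 0.1767 in; L = 28 in.
Weld metal: φR_n = 0.75 × 0.6 × 100 × 0.1767 × 28 = 222.7 kip.
Base metal (shear rupture): φR_n = 0.75 × 0.6 × 58 × 0.375 × 28 = 274 kip.
Governing: weld metal.

φR_n ≈ 223 kip (weld metal governs)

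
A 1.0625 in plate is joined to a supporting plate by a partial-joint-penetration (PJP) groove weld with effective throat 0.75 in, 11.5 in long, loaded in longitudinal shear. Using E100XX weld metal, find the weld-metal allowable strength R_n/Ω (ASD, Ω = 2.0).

R_n/Ω ≈ 259 kip

E100XX → F_EXX = 100 ksi.
Effective throat (given) t_e = 0.75 in.
A_we = 0.75 × 11.5 = 8.625 in².
F_nw = 0.6 F_EXX = 60 ksi.
R_n/Ω = (60 × 8.625) / 2.0 = 258.8 kip.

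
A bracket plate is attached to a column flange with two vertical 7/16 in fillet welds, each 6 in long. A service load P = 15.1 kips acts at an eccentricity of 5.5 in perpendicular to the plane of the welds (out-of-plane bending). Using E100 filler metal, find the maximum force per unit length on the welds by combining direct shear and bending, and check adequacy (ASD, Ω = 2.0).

f_max ≈ 7.03 kip/in; adequate

E100XX → F_EXX = 100 ksi.
L_w = 2 × 6 = 12 in; section modulus (unit throat) S = 2 × L²/6 = 12 in².
Direct shear f_v = P/L_w = 15.1/12 = 1.258 kip/in.
Moment M = P × e = 15.1 × 5.5 = 83.05 kip·in; bending f_b = M/S = 6.921 kip/in.
f_max = √(f_v² + f_b²) = √(1.258² + 6.921²) = 7.034 kip/in.
r_n/Ω = (1/2.0) × 0.6 × 100 × (0.707 × 0.4375) = 9.279 kip/in → adequate.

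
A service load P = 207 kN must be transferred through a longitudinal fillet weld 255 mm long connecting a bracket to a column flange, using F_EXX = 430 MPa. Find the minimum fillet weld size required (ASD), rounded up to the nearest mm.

w = 9 mm

Total weld length L = 255 mm.
Required throat t_e = P × Ω / (0.6 F_EXX × L) = 207 × 2.0 / (0.6 × 430 × 255 × 10⁻³) = 6.293 mm.
Required leg w = t_e / 0.707 = 8.901 mm → use 9 mm.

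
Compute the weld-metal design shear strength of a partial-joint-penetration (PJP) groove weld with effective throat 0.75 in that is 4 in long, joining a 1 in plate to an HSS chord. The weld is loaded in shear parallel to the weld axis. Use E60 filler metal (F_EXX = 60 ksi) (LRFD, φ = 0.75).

φR_n ≈ 81 kips

Effective throat (given) t_e = 0.75 in.
A_we = 0.75 × 4 = 3 in².
F_nw = 0.6 F_EXX = 36 ksi.
φR_n = 0.75 × 36 × 3 = 81 kips.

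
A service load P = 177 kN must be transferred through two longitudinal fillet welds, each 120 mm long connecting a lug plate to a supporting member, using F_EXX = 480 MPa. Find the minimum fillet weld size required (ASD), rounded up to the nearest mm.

Total weld length L = 240 mm.
Required throat t_e = P × Ω / (0.6 F_EXX × L) = 177 × 2.0 / (0.6 × 480 × 240 × 10⁻³) = 5.122 mm.
Required leg w = t_e / 0.707 = 7.244 mm → use 8 mm.

w = 8 mm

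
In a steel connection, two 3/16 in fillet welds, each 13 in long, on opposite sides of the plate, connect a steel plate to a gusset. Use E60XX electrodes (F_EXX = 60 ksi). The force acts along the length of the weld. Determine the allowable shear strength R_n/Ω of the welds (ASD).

R_n/Ω ≈ 62 kips

Effective throat t_e = 0.707 × 0.1875 = 0.1326 in.
Total length L = 26 in; A_we = 0.1326 × 26 = 3.447 in².
F_nw = 0.6 F_EXX = 0.6 × 60 = 36 ksi.
R_n = 36 × 3.447 = 124.1 kips; R_n/Ω = 124.1/2.0 = 62.04 kips.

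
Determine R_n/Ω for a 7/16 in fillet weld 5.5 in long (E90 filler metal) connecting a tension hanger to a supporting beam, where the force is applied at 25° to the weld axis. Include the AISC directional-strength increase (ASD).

E90XX → F_EXX = 90 ksi.
t_e = 0.707 × 0.4375 = 0.3093 in; A_we = 0.3093 × 5.5 = 1.701 in².
Directional factor: 1.0 + 0.5 sin^1.5(25°) = 1.137.
F_nw = 0.6 × 90 × 1.137 = 61.42 ksi.
R_n/Ω = (61.42 × 1.701) / 2.0 = 52.24 kips.

R_n/Ω ≈ 52.2 kips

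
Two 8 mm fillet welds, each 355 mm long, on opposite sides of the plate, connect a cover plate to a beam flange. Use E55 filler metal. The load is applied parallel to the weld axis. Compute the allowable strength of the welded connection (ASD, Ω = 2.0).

E55XX → F_EXX = 550 MPa.
Effective throat t_e = 0.707 × 8 = 5.656 mm.
Total length L = 710 mm; A_we = 5.656 × 710 = 4016 mm².
F_nw = 0.6 F_EXX = 0.6 × 550 = 330 MPa.
R_n = 330 × 4016 × 10⁻³ = 1325 kN; R_n/Ω = 1325/2.0 = 662.6 kN.

R_n/Ω ≈ 663 kN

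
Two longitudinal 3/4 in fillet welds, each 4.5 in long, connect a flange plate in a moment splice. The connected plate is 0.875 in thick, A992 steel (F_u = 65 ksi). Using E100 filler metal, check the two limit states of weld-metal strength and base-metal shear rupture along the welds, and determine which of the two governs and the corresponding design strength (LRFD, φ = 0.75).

φR_n ≈ 215 kips (weld metal governs)

E100XX → F_EXX = 100 ksi.
t_e = 0.707 × 0.75 = 0.5302 in; L = 9 in.
Weld metal: φR_n = 0.75 × 0.6 × 100 × 0.5302 × 9 = 214.8 kips.
Base metal (shear rupture): φR_n = 0.75 × 0.6 × 65 × 0.875 × 9 = 230.3 kips.
Governing: weld metal.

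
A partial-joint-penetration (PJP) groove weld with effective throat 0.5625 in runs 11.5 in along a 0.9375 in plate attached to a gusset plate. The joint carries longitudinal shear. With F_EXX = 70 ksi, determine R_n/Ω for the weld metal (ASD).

R_n/Ω ≈ 136 kips

Effective throat (given) t_e = 0.5625 in.
A_we = 0.5625 × 11.5 = 6.469 in².
F_nw = 0.6 F_EXX = 42 ksi.
R_n/Ω = (42 × 6.469) / 2.0 = 135.8 kips.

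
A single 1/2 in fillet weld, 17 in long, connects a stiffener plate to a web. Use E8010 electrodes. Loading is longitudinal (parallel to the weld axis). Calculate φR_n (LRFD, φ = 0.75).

φR_n ≈ 216 kip

E80XX → F_EXX = 80 ksi.
Effective throat t_e = 0.707 × 0.5 = 0.3535 in.
Total length L = 17 in; A_we = 0.3535 × 17 = 6.01 in².
F_nw = 0.6 F_EXX = 0.6 × 80 = 48 ksi.
φR_n = 0.75 × 48 × 6.01 = 216.3 kip.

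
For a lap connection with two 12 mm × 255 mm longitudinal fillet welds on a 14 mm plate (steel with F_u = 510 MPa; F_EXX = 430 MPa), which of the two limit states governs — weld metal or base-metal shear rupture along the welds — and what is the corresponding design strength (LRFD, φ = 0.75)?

φR_n ≈ 837 kN (weld metal governs)

t_e = 0.707 × 12 = 8.484 mm; L = 510 mm.
Weld metal: φR_n = 0.75 × 0.6 × 430 × 8.484 × 510 × 10⁻³ = 837.2 kN.
Base metal (shear rupture): φR_n = 0.75 × 0.6 × 510 × 14 × 510 × 10⁻³ = 1639 kN.
Governing: weld metal.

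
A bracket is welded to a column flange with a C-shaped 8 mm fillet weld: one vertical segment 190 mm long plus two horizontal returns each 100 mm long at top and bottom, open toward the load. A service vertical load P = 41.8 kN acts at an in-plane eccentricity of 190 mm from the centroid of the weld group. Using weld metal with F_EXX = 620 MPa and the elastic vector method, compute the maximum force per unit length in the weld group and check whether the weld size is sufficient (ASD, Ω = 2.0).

f_max ≈ 418 N/mm; adequate

Total weld length L_w = 390 mm. Treat welds as unit-width lines.
Centroid: x̄ = 2×100×50 / 390 = 25.64 mm from the vertical weld.
Polar moment about centroid: J = I_x + I_y = [190³/12 + 2×100×95²] + [190×25.64² + 2(100³/12 + 100×24.36²)] = 2787000 mm³.
Direct shear f_v = P/L_w = 41.8×10³ / 390 = 107.2 N/mm (vertical).
Torsion M = P·e = 41.8×10³ × 190 = 7942000 N·mm.
Critical point at (x, y) = (74.36, 95) from centroid. f_tx = M·y/J = 270.7 N/mm; f_ty = M·x/J = 211.9 N/mm.
Resultant f_max = √[f_tx² + (f_v + f_ty)²] = √[270.7² + (107.2 + 211.9)²] = 418.5 N/mm.
Capacity per unit length: r_n/Ω = (1/2.0) × 0.6 × 620 × (0.707 × 8) = 1052 N/mm.
418.5 ≤ 1052 → adequate.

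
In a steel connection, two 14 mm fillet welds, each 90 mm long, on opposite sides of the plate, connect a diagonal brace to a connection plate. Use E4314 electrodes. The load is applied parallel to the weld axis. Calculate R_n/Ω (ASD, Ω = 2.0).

E43XX → F_EXX = 430 MPa.
Effective throat t_e = 0.707 × 14 = 9.898 mm.
Total length L = 180 mm; A_we = 9.898 × 180 = 1782 mm².
F_nw = 0.6 F_EXX = 0.6 × 430 = 258 MPa.
R_n = 258 × 1782 × 10⁻³ = 459.7 kN; R_n/Ω = 459.7/2.0 = 229.8 kN.

R_n/Ω ≈ 230 kN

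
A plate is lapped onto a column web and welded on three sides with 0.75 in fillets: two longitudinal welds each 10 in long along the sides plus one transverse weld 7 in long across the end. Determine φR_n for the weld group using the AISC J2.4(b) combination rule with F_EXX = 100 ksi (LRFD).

φR_n ≈ 656 kips

t_e = 0.707 × 0.75 = 0.5302 in.
R_nwl = 0.6 × 100 × 0.5302 × 20 = 636.3 kips (longitudinal, 2 welds).
R_nwt = 0.6 × 100 × 0.5302 × 7 = 222.7 kips (transverse, base value).
(i) R_nwl + R_nwt = 859 kips; (ii) 0.85 R_nwl + 1.5 R_nwt = 874.9 kips.
R_n = max = 874.9 kips [governs: (ii)]; φR_n = 656.2 kips.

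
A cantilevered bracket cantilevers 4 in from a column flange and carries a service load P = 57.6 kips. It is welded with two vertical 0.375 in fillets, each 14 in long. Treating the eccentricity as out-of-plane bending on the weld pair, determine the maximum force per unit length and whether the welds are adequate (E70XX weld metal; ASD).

f_max ≈ 4.08 kip/in; adequate

E70XX → F_EXX = 70 ksi.
L_w = 2 × 14 = 28 in; section modulus (unit throat) S = 2 × L²/6 = 65.33 in².
Direct shear f_v = P/L_w = 57.6/28 = 2.057 kip/in.
Moment M = P × e = 57.6 × 4 = 230.4 kip·in; bending f_b = M/S = 3.527 kip/in.
f_max = √(f_v² + f_b²) = √(2.057² + 3.527²) = 4.083 kip/in.
r_n/Ω = (1/2.0) × 0.6 × 70 × (0.707 × 0.375) = 5.568 kip/in → adequate.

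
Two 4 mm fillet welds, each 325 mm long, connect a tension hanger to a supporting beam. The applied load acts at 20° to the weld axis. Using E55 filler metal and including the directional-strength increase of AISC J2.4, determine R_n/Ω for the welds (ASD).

R_n/Ω ≈ 334 kN

E55XX → F_EXX = 550 MPa.
t_e = 0.707 × 4 = 2.828 mm; A_we = 2.828 × 650 = 1838 mm².
Directional factor: 1.0 + 0.5 sin^1.5(20°) = 1.1.
F_nw = 0.6 × 550 × 1.1 = 363 MPa.
R_n/Ω = (363 × 1838) / 2.0 × 10⁻³ = 333.6 kN.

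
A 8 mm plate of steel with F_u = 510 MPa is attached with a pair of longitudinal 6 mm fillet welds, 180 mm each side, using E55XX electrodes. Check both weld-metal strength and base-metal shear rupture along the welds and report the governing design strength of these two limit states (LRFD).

E55XX → F_EXX = 550 MPa.
t_e = 0.707 × 6 = 4.242 mm; L = 360 mm.
Weld metal: φR_n = 0.75 × 0.6 × 550 × 4.242 × 360 × 10⁻³ = 378 kN.
Base metal (shear rupture): φR_n = 0.75 × 0.6 × 510 × 8 × 360 × 10⁻³ = 661 kN.
Governing: weld metal.

φR_n ≈ 378 kN (weld metal governs)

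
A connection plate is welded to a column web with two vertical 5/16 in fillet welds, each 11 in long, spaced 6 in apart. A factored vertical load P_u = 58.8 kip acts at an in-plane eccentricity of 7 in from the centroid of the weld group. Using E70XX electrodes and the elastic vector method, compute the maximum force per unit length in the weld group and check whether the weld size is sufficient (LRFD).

E70XX → F_EXX = 70 ksi.
Total weld length L_w = 22 in. Treat welds as unit-width lines.
Polar moment about centroid: J = 2[d³/12 + d(b/2)²] = 2[11³/12 + 11×3²] = 419.8 in³.
Direct shear f_v = P/L_w = 58.8 / 22 = 2.673 kip/in (vertical).
Torsion M = P·e = 58.8 × 7 = 411.6 kip·in.
Critical point at (x, y) = (3, 5.5) from centroid. f_tx = M·y/J = 5.392 kip/in; f_ty = M·x/J = 2.941 kip/in.
Resultant f_max = √[f_tx² + (f_v + f_ty)²] = √[5.392² + (2.673 + 2.941)²] = 7.784 kip/in.
Capacity per unit length: φr_n = 0.75 × 0.6 × 70 × (0.707 × 0.3125) = 6.96 kip/in.
7.784 > 6.96 → NOT adequate.

f_max ≈ 7.78 kip/in; NOT adequate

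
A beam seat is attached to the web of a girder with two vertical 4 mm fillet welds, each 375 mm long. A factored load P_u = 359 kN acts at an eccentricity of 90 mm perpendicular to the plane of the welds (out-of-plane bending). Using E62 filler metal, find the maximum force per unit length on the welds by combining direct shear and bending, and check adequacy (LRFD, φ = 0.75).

E62XX → F_EXX = 620 MPa.
L_w = 2 × 375 = 750 mm; section modulus (unit throat) S = 2 × L²/6 = 46880 mm².
Direct shear f_v = P/L_w = 359×10³/750 = 478.7 N/mm.
Moment M = P × e = 359×10³ × 90 = 32310000 N·mm; bending f_b = M/S = 689.3 N/mm.
f_max = √(f_v² + f_b²) = √(478.7² + 689.3²) = 839.2 N/mm.
φr_n = 0.75 × 0.6 × 620 × (0.707 × 4) = 789 N/mm → NOT adequate.

f_max ≈ 839 N/mm; NOT adequate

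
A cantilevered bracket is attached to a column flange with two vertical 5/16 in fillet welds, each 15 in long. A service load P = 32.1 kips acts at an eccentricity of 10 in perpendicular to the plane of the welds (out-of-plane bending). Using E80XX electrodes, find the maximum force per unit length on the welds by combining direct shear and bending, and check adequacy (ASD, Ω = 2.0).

f_max ≈ 4.41 kip/in; adequate

E80XX → F_EXX = 80 ksi.
L_w = 2 × 15 = 30 in; section modulus (unit throat) S = 2 × L²/6 = 75 in².
Direct shear f_v = P/L_w = 32.1/30 = 1.07 kip/in.
Moment M = P × e = 32.1 × 10 = 321 kip·in; bending f_b = M/S = 4.28 kip/in.
f_max = √(f_v² + f_b²) = √(1.07² + 4.28²) = 4.412 kip/in.
r_n/Ω = (1/2.0) × 0.6 × 80 × (0.707 × 0.3125) = 5.302 kip/in → adequate.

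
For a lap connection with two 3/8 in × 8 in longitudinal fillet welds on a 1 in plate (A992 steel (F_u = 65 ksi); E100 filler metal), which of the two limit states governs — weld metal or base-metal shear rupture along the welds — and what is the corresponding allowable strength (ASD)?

R_n/Ω ≈ 127 kips (weld metal governs)

E100XX → F_EXX = 100 ksi.
t_e = 0.707 × 0.375 = 0.2651 in; L = 16 in.
Weld metal: R_n/Ω = (1/2.0) × 0.6 × 100 × 0.2651 × 16 = 127.3 kips.
Base metal (shear rupture): R_n/Ω = (1/2.0) × 0.6 × 65 × 1 × 16 = 312 kips.
Governing: weld metal.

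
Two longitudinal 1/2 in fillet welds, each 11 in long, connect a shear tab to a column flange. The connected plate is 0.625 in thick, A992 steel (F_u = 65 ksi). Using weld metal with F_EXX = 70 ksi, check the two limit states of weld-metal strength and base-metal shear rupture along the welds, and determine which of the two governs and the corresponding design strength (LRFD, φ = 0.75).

t_e = 0.707 × 0.5 = 0.3535 in; L = 22 in.
Weld metal: φR_n = 0.75 × 0.6 × 70 × 0.3535 × 22 = 245 kip.
Base metal (shear rupture): φR_n = 0.75 × 0.6 × 65 × 0.625 × 22 = 402.2 kip.
Governing: weld metal.

φR_n ≈ 245 kip (weld metal governs)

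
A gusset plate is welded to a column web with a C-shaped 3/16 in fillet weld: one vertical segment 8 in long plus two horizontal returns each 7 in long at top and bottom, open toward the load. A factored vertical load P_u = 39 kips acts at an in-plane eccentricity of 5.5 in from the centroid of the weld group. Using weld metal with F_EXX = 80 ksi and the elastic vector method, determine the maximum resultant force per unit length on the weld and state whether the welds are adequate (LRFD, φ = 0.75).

f_max ≈ 4.95 kip/in; NOT adequate

Total weld length L_w = 22 in. Treat welds as unit-width lines.
Centroid: x̄ = 2×7×3.5 / 22 = 2.227 in from the vertical weld.
Polar moment about centroid: J = I_x + I_y = [8³/12 + 2×7×4²] + [8×2.227² + 2(7³/12 + 7×1.273²)] = 386.2 in³.
Direct shear f_v = P/L_w = 39 / 22 = 1.773 kip/in (vertical).
Torsion M = P·e = 39 × 5.5 = 214.5 kip·in.
Critical point at (x, y) = (4.773, 4) from centroid. f_tx = M·y/J = 2.222 kip/in; f_ty = M·x/J = 2.651 kip/in.
Resultant f_max = √[f_tx² + (f_v + f_ty)²] = √[2.222² + (1.773 + 2.651)²] = 4.95 kip/in.
Capacity per unit length: φr_n = 0.75 × 0.6 × 80 × (0.707 × 0.1875) = 4.772 kip/in.
4.95 > 4.772 → NOT adequate.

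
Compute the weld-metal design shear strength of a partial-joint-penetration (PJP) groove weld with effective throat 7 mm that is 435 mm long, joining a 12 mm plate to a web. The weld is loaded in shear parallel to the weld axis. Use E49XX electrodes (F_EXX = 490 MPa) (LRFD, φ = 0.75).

Effective throat (given) t_e = 7 mm.
A_we = 7 × 435 = 3045 mm².
F_nw = 0.6 F_EXX = 294 MPa.
φR_n = 0.75 × 294 × 3045 × 10⁻³ = 671.4 kN.

φR_n ≈ 671 kN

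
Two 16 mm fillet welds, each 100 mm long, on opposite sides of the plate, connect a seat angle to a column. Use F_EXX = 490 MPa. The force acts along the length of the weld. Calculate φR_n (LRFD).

Effective throat t_e = 0.707 × 16 = 11.31 mm.
Total length L = 200 mm; A_we = 11.31 × 200 = 2262 mm².
F_nw = 0.6 F_EXX = 0.6 × 490 = 294 MPa.
φR_n = 0.75 × 294 × 2262 × 10⁻³ = 498.9 kN.

φR_n ≈ 499 kN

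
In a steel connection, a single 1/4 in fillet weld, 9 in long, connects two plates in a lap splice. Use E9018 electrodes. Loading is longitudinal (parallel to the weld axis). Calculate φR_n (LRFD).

E90XX → F_EXX = 90 ksi.
Effective throat t_e = 0.707 × 0.25 = 0.1767 in.
Total length L = 9 in; A_we = 0.1767 × 9 = 1.591 in².
F_nw = 0.6 F_EXX = 0.6 × 90 = 54 ksi.
φR_n = 0.75 × 54 × 1.591 = 64.43 kip.

φR_n ≈ 64.4 kip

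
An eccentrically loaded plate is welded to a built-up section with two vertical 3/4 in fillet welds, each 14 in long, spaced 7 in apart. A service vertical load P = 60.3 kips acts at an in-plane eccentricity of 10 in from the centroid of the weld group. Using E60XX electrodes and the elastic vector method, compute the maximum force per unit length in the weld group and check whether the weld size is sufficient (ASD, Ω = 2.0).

f_max ≈ 7.12 kip/in; adequate

E60XX → F_EXX = 60 ksi.
Total weld length L_w = 28 in. Treat welds as unit-width lines.
Polar moment about centroid: J = 2[d³/12 + d(b/2)²] = 2[14³/12 + 14×3.5²] = 800.3 in³.
Direct shear f_v = P/L_w = 60.3 / 28 = 2.154 kip/in (vertical).
Torsion M = P·e = 60.3 × 10 = 603 kip·in.
Critical point at (x, y) = (3.5, 7) from centroid. f_tx = M·y/J = 5.274 kip/in; f_ty = M·x/J = 2.637 kip/in.
Resultant f_max = √[f_tx² + (f_v + f_ty)²] = √[5.274² + (2.154 + 2.637)²] = 7.125 kip/in.
Capacity per unit length: r_n/Ω = (1/2.0) × 0.6 × 60 × (0.707 × 0.75) = 9.544 kip/in.
7.125 ≤ 9.544 → adequate.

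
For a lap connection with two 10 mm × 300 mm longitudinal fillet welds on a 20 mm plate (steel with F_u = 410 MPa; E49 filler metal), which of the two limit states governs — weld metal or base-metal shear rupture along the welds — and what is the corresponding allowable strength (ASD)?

E49XX → F_EXX = 490 MPa.
t_e = 0.707 × 10 = 7.07 mm; L = 600 mm.
Weld metal: R_n/Ω = (1/2.0) × 0.6 × 490 × 7.07 × 600 × 10⁻³ = 623.6 kN.
Base metal (shear rupture): R_n/Ω = (1/2.0) × 0.6 × 410 × 20 × 600 × 10⁻³ = 1476 kN.
Governing: weld metal.

R_n/Ω ≈ 624 kN (weld metal governs)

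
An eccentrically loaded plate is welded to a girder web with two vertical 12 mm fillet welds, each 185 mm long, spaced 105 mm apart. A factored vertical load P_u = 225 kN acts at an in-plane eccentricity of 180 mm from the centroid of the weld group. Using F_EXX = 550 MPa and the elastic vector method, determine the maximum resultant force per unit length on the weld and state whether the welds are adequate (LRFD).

f_max ≈ 2430 N/mm; NOT adequate

Total weld length L_w = 370 mm. Treat welds as unit-width lines.
Polar moment about centroid: J = 2[d³/12 + d(b/2)²] = 2[185³/12 + 185×52.5²] = 2075000 mm³.
Direct shear f_v = P/L_w = 225×10³ / 370 = 608.1 N/mm (vertical).
Torsion M = P·e = 225×10³ × 180 = 40500000 N·mm.
Critical point at (x, y) = (52.5, 92.5) from centroid. f_tx = M·y/J = 1805 N/mm; f_ty = M·x/J = 1025 N/mm.
Resultant f_max = √[f_tx² + (f_v + f_ty)²] = √[1805² + (608.1 + 1025)²] = 2434 N/mm.
Capacity per unit length: φr_n = 0.75 × 0.6 × 550 × (0.707 × 12) = 2100 N/mm.
2434 > 2100 → NOT adequate.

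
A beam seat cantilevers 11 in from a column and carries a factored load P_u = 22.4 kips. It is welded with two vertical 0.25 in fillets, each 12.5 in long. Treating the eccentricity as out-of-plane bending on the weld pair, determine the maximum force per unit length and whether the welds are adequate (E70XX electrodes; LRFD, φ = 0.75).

f_max ≈ 4.81 kip/in; adequate

E70XX → F_EXX = 70 ksi.
L_w = 2 × 12.5 = 25 in; section modulus (unit throat) S = 2 × L²/6 = 52.08 in².
Direct shear f_v = P/L_w = 22.4/25 = 0.896 kip/in.
Moment M = P × e = 22.4 × 11 = 246.4 kip·in; bending f_b = M/S = 4.731 kip/in.
f_max = √(f_v² + f_b²) = √(0.896² + 4.731²) = 4.815 kip/in.
φr_n = 0.75 × 0.6 × 70 × (0.707 × 0.25) = 5.568 kip/in → adequate.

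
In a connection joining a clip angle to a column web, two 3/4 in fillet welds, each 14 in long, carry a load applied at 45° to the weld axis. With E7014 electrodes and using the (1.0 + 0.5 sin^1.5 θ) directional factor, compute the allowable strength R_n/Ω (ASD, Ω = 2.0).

E70XX → F_EXX = 70 ksi.
t_e = 0.707 × 0.75 = 0.5302 in; A_we = 0.5302 × 28 = 14.85 in².
Directional factor: 1.0 + 0.5 sin^1.5(45°) = 1.297.
F_nw = 0.6 × 70 × 1.297 = 54.49 ksi.
R_n/Ω = (54.49 × 14.85) / 2.0 = 404.5 kip.

R_n/Ω ≈ 404 kip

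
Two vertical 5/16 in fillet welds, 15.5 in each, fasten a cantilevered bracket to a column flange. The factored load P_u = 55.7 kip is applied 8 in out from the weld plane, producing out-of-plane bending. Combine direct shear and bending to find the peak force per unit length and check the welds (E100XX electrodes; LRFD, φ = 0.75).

f_max ≈ 5.85 kip/in; adequate

E100XX → F_EXX = 100 ksi.
L_w = 2 × 15.5 = 31 in; section modulus (unit throat) S = 2 × L²/6 = 80.08 in².
Direct shear f_v = P/L_w = 55.7/31 = 1.797 kip/in.
Moment M = P × e = 55.7 × 8 = 445.6 kip·in; bending f_b = M/S = 5.564 kip/in.
f_max = √(f_v² + f_b²) = √(1.797² + 5.564²) = 5.847 kip/in.
φr_n = 0.75 × 0.6 × 100 × (0.707 × 0.3125) = 9.942 kip/in → adequate.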